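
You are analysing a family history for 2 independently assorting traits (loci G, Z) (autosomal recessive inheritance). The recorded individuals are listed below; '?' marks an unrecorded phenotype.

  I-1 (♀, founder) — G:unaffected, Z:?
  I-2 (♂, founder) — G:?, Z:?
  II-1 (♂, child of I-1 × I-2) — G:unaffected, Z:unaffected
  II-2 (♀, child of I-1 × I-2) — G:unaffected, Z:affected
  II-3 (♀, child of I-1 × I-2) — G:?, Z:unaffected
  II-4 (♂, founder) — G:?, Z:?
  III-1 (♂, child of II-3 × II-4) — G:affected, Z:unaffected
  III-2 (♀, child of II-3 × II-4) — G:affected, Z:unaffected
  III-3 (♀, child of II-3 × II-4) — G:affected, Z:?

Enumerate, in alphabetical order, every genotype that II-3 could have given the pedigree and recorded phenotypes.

G/I-1 un ·: GG|Gg
G/I-2 ? ·: GG|Gg|gg
G/II-1 un I-1×I-2: GG|Gg
G/II-2 un I-1×I-2: GG|Gg
G/II-3 ? I-1×I-2: Gg|gg
G/II-4 ? ·: Gg|gg
G/III-1 aff II-3×II-4: gg
G/III-2 aff II-3×II-4: gg
G/III-3 aff II-3×II-4: gg
⇒ G over [I-1,I-2,II-1,II-2,II-3,II-4,III-1,III-2,III-3]: 38 consistent
Z/I-1 ? ·: Zz|zz
Z/I-2 ? ·: Zz|zz
Z/II-1 un I-1×I-2: ZZ|Zz
Z/II-2 aff I-1×I-2: zz
Z/II-3 un I-1×I-2: ZZ|Zz
Z/II-4 ? ·: ZZ|Zz|zz
Z/III-1 un II-3×II-4: ZZ|Zz
Z/III-2 un II-3×II-4: ZZ|Zz
Z/III-3 ? II-3×II-4: ZZ|Zz|zz
⇒ Z over [I-1,I-2,II-1,II-2,II-3,II-4,III-1,III-2,III-3]: 108 consistent

II-3 ∈ {Gg ZZ, Gg Zz, gg ZZ, gg Zz}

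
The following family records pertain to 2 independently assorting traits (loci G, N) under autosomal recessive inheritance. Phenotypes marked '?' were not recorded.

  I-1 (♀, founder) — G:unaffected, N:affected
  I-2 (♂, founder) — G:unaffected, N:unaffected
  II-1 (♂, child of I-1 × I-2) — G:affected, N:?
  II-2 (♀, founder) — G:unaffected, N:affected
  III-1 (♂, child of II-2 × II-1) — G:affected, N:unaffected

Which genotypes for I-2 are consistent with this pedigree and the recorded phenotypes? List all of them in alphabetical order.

G/I-1 un ·: Gg
G/I-2 un ·: Gg
G/II-1 aff I-1×I-2: gg
G/II-2 un ·: Gg
G/III-1 aff II-2×II-1: gg
⇒ G over [I-1,I-2,II-1,II-2,III-1]: 1 consistent
N/I-1 aff ·: nn
N/I-2 un ·: NN|Nn
N/II-1 ? I-1×I-2: Nn
N/II-2 aff ·: nn
N/III-1 un II-2×II-1: Nn
⇒ N over [I-1,I-2,II-1,II-2,III-1]: 2 consistent

I-2 ∈ {Gg NN, Gg Nn}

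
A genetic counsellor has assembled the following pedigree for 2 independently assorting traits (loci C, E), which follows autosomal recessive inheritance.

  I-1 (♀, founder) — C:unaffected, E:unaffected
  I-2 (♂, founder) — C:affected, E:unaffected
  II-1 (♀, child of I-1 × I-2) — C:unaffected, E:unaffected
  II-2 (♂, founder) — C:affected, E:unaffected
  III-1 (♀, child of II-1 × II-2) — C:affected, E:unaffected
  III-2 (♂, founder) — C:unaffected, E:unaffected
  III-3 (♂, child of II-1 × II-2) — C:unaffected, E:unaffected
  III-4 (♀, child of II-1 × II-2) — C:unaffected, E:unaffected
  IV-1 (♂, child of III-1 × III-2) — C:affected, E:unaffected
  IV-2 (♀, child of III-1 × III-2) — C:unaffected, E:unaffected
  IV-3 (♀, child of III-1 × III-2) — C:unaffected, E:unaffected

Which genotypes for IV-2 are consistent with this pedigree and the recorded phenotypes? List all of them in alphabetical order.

IV-2 ∈ {Cc EE, Cc Ee}

C/I-1 un ·: CC|Cc
C/I-2 aff ·: cc
C/II-1 un I-1×I-2: Cc
C/II-2 aff ·: cc
C/III-1 aff II-1×II-2: cc
C/III-2 un ·: Cc
C/III-3 un II-1×II-2: Cc
C/III-4 un II-1×II-2: Cc
C/IV-1 aff III-1×III-2: cc
C/IV-2 un III-1×III-2: Cc
C/IV-3 un III-1×III-2: Cc
⇒ C over [I-1,I-2,II-1,II-2,III-1,III-2,III-3,III-4,IV-1,IV-2,IV-3]: 2 consistent
E/I-1 un ·: EE|Ee
E/I-2 un ·: EE|Ee
E/II-1 un I-1×I-2: EE|Ee
E/II-2 un ·: EE|Ee
E/III-1 un II-1×II-2: EE|Ee
E/III-2 un ·: EE|Ee
E/III-3 un II-1×II-2: EE|Ee
E/III-4 un II-1×II-2: EE|Ee
E/IV-1 un III-1×III-2: EE|Ee
E/IV-2 un III-1×III-2: EE|Ee
E/IV-3 un III-1×III-2: EE|Ee
⇒ E over [I-1,I-2,II-1,II-2,III-1,III-2,III-3,III-4,IV-1,IV-2,IV-3]: 1036 consistent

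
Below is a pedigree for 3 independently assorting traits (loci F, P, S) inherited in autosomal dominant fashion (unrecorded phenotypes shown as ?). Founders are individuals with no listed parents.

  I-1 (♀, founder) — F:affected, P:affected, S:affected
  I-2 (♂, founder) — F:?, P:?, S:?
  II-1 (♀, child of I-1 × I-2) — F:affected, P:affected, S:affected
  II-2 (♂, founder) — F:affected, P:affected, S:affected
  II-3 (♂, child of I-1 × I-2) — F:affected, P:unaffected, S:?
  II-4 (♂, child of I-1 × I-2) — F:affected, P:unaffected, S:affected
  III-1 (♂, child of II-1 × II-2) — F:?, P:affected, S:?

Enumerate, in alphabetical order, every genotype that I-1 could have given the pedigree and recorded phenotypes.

I-1 ∈ {FF Pp SS, FF Pp Ss, Ff Pp SS, Ff Pp Ss}

F/I-1 aff ·: Ff|FF
F/I-2 ? ·: ff|Ff|FF
F/II-1 aff I-1×I-2: Ff|FF
F/II-2 aff ·: Ff|FF
F/II-3 aff I-1×I-2: Ff|FF
F/II-4 aff I-1×I-2: Ff|FF
F/III-1 ? II-1×II-2: ff|Ff|FF
⇒ F over [I-1,I-2,II-1,II-2,II-3,II-4,III-1]: 109 consistent
P/I-1 aff ·: Pp
P/I-2 ? ·: pp|Pp
P/II-1 aff I-1×I-2: Pp|PP
P/II-2 aff ·: Pp|PP
P/II-3 un I-1×I-2: pp
P/II-4 un I-1×I-2: pp
P/III-1 aff II-1×II-2: Pp|PP
⇒ P over [I-1,I-2,II-1,II-2,II-3,II-4,III-1]: 11 consistent
S/I-1 aff ·: Ss|SS
S/I-2 ? ·: ss|Ss|SS
S/II-1 aff I-1×I-2: Ss|SS
S/II-2 aff ·: Ss|SS
S/II-3 ? I-1×I-2: ss|Ss|SS
S/II-4 aff I-1×I-2: Ss|SS
S/III-1 ? II-1×II-2: ss|Ss|SS
⇒ S over [I-1,I-2,II-1,II-2,II-3,II-4,III-1]: 130 consistent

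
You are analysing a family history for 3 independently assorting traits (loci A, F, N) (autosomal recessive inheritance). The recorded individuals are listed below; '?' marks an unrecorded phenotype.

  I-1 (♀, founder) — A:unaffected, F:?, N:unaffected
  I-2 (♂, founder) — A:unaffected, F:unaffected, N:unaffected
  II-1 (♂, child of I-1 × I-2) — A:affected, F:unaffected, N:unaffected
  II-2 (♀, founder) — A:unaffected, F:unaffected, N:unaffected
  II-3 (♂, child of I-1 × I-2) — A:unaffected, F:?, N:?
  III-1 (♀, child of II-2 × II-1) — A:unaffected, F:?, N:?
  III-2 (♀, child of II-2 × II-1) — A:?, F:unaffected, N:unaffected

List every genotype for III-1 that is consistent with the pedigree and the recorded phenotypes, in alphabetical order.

A/I-1 un ·: Aa
A/I-2 un ·: Aa
A/II-1 aff I-1×I-2: aa
A/II-2 un ·: AA|Aa
A/II-3 un I-1×I-2: AA|Aa
A/III-1 un II-2×II-1: Aa
A/III-2 ? II-2×II-1: Aa|aa
⇒ A over [I-1,I-2,II-1,II-2,II-3,III-1,III-2]: 6 consistent
F/I-1 ? ·: FF|Ff|ff
F/I-2 un ·: FF|Ff
F/II-1 un I-1×I-2: FF|Ff
F/II-2 un ·: FF|Ff
F/II-3 ? I-1×I-2: FF|Ff|ff
F/III-1 ? II-2×II-1: FF|Ff|ff
F/III-2 un II-2×II-1: FF|Ff
⇒ F over [I-1,I-2,II-1,II-2,II-3,III-1,III-2]: 140 consistent
N/I-1 un ·: NN|Nn
N/I-2 un ·: NN|Nn
N/II-1 un I-1×I-2: NN|Nn
N/II-2 un ·: NN|Nn
N/II-3 ? I-1×I-2: NN|Nn|nn
N/III-1 ? II-2×II-1: NN|Nn|nn
N/III-2 un II-2×II-1: NN|Nn
⇒ N over [I-1,I-2,II-1,II-2,II-3,III-1,III-2]: 110 consistent

III-1 ∈ {Aa FF NN, Aa FF Nn, Aa FF nn, Aa Ff NN, Aa Ff Nn, Aa Ff nn, Aa ff NN, Aa ff Nn, Aa ff nn}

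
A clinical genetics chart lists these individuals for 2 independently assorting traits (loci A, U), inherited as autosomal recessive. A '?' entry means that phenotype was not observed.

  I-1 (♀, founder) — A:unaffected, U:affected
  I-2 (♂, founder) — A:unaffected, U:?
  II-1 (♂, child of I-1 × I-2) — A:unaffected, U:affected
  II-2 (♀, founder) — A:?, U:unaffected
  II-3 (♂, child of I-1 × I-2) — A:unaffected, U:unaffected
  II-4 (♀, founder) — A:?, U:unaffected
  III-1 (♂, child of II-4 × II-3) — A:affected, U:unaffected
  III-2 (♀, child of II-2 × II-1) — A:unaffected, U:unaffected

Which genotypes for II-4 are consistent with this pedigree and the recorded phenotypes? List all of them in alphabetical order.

II-4 ∈ {Aa UU, Aa Uu, aa UU, aa Uu}

A/I-1 un ·: AA|Aa
A/I-2 un ·: AA|Aa
A/II-1 un I-1×I-2: AA|Aa
A/II-2 ? ·: AA|Aa|aa
A/II-3 un I-1×I-2: Aa
A/II-4 ? ·: Aa|aa
A/III-1 aff II-4×II-3: aa
A/III-2 un II-2×II-1: AA|Aa
⇒ A over [I-1,I-2,II-1,II-2,II-3,II-4,III-1,III-2]: 54 consistent
U/I-1 aff ·: uu
U/I-2 ? ·: Uu
U/II-1 aff I-1×I-2: uu
U/II-2 un ·: UU|Uu
U/II-3 un I-1×I-2: Uu
U/II-4 un ·: UU|Uu
U/III-1 un II-4×II-3: UU|Uu
U/III-2 un II-2×II-1: Uu
⇒ U over [I-1,I-2,II-1,II-2,II-3,II-4,III-1,III-2]: 8 consistent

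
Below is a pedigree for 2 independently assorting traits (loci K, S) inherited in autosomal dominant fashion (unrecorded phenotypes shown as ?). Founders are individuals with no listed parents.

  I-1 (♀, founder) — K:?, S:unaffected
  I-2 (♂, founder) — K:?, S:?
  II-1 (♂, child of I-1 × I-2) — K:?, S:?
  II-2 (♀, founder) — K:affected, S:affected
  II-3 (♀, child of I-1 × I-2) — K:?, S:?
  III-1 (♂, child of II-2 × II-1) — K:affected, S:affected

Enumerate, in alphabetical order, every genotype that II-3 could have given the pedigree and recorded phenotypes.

II-3 ∈ {KK Ss, KK ss, Kk Ss, Kk ss, kk Ss, kk ss}

K/I-1 ? ·: kk|Kk|KK
K/I-2 ? ·: kk|Kk|KK
K/II-1 ? I-1×I-2: kk|Kk|KK
K/II-2 aff ·: Kk|KK
K/II-3 ? I-1×I-2: kk|Kk|KK
K/III-1 aff II-2×II-1: Kk|KK
⇒ K over [I-1,I-2,II-1,II-2,II-3,III-1]: 92 consistent
S/I-1 un ·: ss
S/I-2 ? ·: ss|Ss|SS
S/II-1 ? I-1×I-2: ss|Ss
S/II-2 aff ·: Ss|SS
S/II-3 ? I-1×I-2: ss|Ss
S/III-1 aff II-2×II-1: Ss|SS
⇒ S over [I-1,I-2,II-1,II-2,II-3,III-1]: 18 consistent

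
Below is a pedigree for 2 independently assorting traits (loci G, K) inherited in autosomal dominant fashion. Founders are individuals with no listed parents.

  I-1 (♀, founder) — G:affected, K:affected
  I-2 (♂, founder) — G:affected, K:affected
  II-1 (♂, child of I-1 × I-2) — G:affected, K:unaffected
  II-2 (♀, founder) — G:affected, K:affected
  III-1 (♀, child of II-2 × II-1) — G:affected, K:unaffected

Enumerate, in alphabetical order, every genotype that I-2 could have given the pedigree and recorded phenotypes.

G/I-1 aff ·: Gg|GG
G/I-2 aff ·: Gg|GG
G/II-1 aff I-1×I-2: Gg|GG
G/II-2 aff ·: Gg|GG
G/III-1 aff II-2×II-1: Gg|GG
⇒ G over [I-1,I-2,II-1,II-2,III-1]: 24 consistent
K/I-1 aff ·: Kk
K/I-2 aff ·: Kk
K/II-1 un I-1×I-2: kk
K/II-2 aff ·: Kk
K/III-1 un II-2×II-1: kk
⇒ K over [I-1,I-2,II-1,II-2,III-1]: 1 consistent

I-2 ∈ {GG Kk, Gg Kk}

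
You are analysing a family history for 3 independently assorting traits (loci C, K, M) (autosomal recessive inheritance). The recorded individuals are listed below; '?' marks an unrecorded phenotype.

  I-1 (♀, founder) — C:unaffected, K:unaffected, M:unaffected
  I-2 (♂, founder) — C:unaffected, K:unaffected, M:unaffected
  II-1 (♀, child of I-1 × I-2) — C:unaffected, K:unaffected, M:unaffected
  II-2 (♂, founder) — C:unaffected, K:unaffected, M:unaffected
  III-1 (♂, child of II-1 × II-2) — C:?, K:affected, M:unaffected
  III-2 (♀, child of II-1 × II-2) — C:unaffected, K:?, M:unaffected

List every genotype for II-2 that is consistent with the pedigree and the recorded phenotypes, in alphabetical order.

C/I-1 un ·: CC|Cc
C/I-2 un ·: CC|Cc
C/II-1 un I-1×I-2: CC|Cc
C/II-2 un ·: CC|Cc
C/III-1 ? II-1×II-2: CC|Cc|cc
C/III-2 un II-1×II-2: CC|Cc
⇒ C over [I-1,I-2,II-1,II-2,III-1,III-2]: 50 consistent
K/I-1 un ·: KK|Kk
K/I-2 un ·: KK|Kk
K/II-1 un I-1×I-2: Kk
K/II-2 un ·: Kk
K/III-1 aff II-1×II-2: kk
K/III-2 ? II-1×II-2: KK|Kk|kk
⇒ K over [I-1,I-2,II-1,II-2,III-1,III-2]: 9 consistent
M/I-1 un ·: MM|Mm
M/I-2 un ·: MM|Mm
M/II-1 un I-1×I-2: MM|Mm
M/II-2 un ·: MM|Mm
M/III-1 un II-1×II-2: MM|Mm
M/III-2 un II-1×II-2: MM|Mm
⇒ M over [I-1,I-2,II-1,II-2,III-1,III-2]: 44 consistent

II-2 ∈ {CC Kk MM, CC Kk Mm, Cc Kk MM, Cc Kk Mm}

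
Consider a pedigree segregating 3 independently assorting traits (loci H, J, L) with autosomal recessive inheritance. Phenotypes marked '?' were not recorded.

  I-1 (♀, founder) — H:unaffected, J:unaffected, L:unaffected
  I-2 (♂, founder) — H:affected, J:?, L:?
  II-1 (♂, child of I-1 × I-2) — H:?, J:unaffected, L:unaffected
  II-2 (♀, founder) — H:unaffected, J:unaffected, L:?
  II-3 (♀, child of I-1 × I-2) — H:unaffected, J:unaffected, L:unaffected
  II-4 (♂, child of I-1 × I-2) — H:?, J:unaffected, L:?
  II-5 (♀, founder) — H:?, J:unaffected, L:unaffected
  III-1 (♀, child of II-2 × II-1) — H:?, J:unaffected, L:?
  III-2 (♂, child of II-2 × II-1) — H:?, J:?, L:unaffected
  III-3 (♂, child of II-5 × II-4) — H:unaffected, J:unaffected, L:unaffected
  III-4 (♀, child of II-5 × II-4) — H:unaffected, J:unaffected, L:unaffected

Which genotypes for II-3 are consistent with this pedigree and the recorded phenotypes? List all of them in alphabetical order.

H/I-1 un ·: HH|Hh
H/I-2 aff ·: hh
H/II-1 ? I-1×I-2: Hh|hh
H/II-2 un ·: HH|Hh
H/II-3 un I-1×I-2: Hh
H/II-4 ? I-1×I-2: Hh|hh
H/II-5 ? ·: HH|Hh|hh
H/III-1 ? II-2×II-1: HH|Hh|hh
H/III-2 ? II-2×II-1: HH|Hh|hh
H/III-3 un II-5×II-4: HH|Hh
H/III-4 un II-5×II-4: HH|Hh
⇒ H over [I-1,I-2,II-1,II-2,II-3,II-4,II-5,III-1,III-2,III-3,III-4]: 315 consistent
J/I-1 un ·: JJ|Jj
J/I-2 ? ·: JJ|Jj|jj
J/II-1 un I-1×I-2: JJ|Jj
J/II-2 un ·: JJ|Jj
J/II-3 un I-1×I-2: JJ|Jj
J/II-4 un I-1×I-2: JJ|Jj
J/II-5 un ·: JJ|Jj
J/III-1 un II-2×II-1: JJ|Jj
J/III-2 ? II-2×II-1: JJ|Jj|jj
J/III-3 un II-5×II-4: JJ|Jj
J/III-4 un II-5×II-4: JJ|Jj
⇒ J over [I-1,I-2,II-1,II-2,II-3,II-4,II-5,III-1,III-2,III-3,III-4]: 1355 consistent
L/I-1 un ·: LL|Ll
L/I-2 ? ·: LL|Ll|ll
L/II-1 un I-1×I-2: LL|Ll
L/II-2 ? ·: LL|Ll|ll
L/II-3 un I-1×I-2: LL|Ll
L/II-4 ? I-1×I-2: LL|Ll|ll
L/II-5 un ·: LL|Ll
L/III-1 ? II-2×II-1: LL|Ll|ll
L/III-2 un II-2×II-1: LL|Ll
L/III-3 un II-5×II-4: LL|Ll
L/III-4 un II-5×II-4: LL|Ll
⇒ L over [I-1,I-2,II-1,II-2,II-3,II-4,II-5,III-1,III-2,III-3,III-4]: 1722 consistent

II-3 ∈ {Hh JJ LL, Hh JJ Ll, Hh Jj LL, Hh Jj Ll}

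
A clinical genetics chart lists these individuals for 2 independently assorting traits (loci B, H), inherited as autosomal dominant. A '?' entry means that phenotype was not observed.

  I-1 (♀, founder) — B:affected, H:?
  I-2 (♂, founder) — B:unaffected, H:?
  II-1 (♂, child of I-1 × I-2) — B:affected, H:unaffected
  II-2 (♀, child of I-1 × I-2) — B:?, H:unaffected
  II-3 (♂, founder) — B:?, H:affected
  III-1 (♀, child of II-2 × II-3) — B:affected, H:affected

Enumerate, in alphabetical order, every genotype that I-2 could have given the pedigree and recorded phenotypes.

I-2 ∈ {bb Hh, bb hh}

B/I-1 aff ·: Bb|BB
B/I-2 un ·: bb
B/II-1 aff I-1×I-2: Bb
B/II-2 ? I-1×I-2: bb|Bb
B/II-3 ? ·: bb|Bb|BB
B/III-1 aff II-2×II-3: Bb|BB
⇒ B over [I-1,I-2,II-1,II-2,II-3,III-1]: 12 consistent
H/I-1 ? ·: hh|Hh
H/I-2 ? ·: hh|Hh
H/II-1 un I-1×I-2: hh
H/II-2 un I-1×I-2: hh
H/II-3 aff ·: Hh|HH
H/III-1 aff II-2×II-3: Hh
⇒ H over [I-1,I-2,II-1,II-2,II-3,III-1]: 8 consistent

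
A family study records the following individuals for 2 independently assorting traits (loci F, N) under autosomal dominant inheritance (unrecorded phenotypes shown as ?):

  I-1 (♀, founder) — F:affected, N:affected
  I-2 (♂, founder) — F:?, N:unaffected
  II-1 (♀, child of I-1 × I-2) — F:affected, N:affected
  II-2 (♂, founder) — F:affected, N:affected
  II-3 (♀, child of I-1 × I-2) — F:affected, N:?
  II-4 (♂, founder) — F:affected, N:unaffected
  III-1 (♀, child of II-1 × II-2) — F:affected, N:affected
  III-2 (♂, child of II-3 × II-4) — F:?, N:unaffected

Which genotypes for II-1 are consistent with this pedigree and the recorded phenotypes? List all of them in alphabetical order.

II-1 ∈ {FF Nn, Ff Nn}

F/I-1 aff ·: Ff|FF
F/I-2 ? ·: ff|Ff|FF
F/II-1 aff I-1×I-2: Ff|FF
F/II-2 aff ·: Ff|FF
F/II-3 aff I-1×I-2: Ff|FF
F/II-4 aff ·: Ff|FF
F/III-1 aff II-1×II-2: Ff|FF
F/III-2 ? II-3×II-4: ff|Ff|FF
⇒ F over [I-1,I-2,II-1,II-2,II-3,II-4,III-1,III-2]: 217 consistent
N/I-1 aff ·: Nn|NN
N/I-2 un ·: nn
N/II-1 aff I-1×I-2: Nn
N/II-2 aff ·: Nn|NN
N/II-3 ? I-1×I-2: nn|Nn
N/II-4 un ·: nn
N/III-1 aff II-1×II-2: Nn|NN
N/III-2 un II-3×II-4: nn
⇒ N over [I-1,I-2,II-1,II-2,II-3,II-4,III-1,III-2]: 12 consistent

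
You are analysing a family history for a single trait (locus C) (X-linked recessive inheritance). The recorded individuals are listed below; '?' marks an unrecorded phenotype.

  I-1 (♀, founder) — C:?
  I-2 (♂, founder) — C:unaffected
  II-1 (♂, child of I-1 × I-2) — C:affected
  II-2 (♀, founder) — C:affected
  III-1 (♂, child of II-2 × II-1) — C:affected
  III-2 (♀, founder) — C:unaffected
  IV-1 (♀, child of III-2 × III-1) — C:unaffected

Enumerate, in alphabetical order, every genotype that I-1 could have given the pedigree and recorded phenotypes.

C/I-1 ? ·: X^CX^c|X^cX^c
C/I-2 un ·: X^CY
C/II-1 aff I-1×I-2: X^cY
C/II-2 aff ·: X^cX^c
C/III-1 aff II-2×II-1: X^cY
C/III-2 un ·: X^CX^C|X^CX^c
C/IV-1 un III-2×III-1: X^CX^c
⇒ C over [I-1,I-2,II-1,II-2,III-1,III-2,IV-1]: 4 consistent

I-1 ∈ {X^CX^c, X^cX^c}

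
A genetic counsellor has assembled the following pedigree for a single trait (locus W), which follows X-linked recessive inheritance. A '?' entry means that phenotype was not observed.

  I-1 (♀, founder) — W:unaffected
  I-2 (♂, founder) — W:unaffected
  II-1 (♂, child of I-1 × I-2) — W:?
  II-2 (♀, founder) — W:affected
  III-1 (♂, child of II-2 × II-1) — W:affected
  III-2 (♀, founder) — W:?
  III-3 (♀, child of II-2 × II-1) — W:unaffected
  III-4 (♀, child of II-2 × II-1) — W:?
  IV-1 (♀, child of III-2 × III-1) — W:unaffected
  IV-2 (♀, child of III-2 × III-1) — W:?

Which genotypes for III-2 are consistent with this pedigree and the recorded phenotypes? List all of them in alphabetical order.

III-2 ∈ {X^WX^W, X^WX^w}

W/I-1 un ·: X^WX^W|X^WX^w
W/I-2 un ·: X^WY
W/II-1 ? I-1×I-2: X^WY
W/II-2 aff ·: X^wX^w
W/III-1 aff II-2×II-1: X^wY
W/III-2 ? ·: X^WX^W|X^WX^w
W/III-3 un II-2×II-1: X^WX^w
W/III-4 ? II-2×II-1: X^WX^w
W/IV-1 un III-2×III-1: X^WX^w
W/IV-2 ? III-2×III-1: X^WX^w|X^wX^w
⇒ W over [I-1,I-2,II-1,II-2,III-1,III-2,III-3,III-4,IV-1,IV-2]: 6 consistent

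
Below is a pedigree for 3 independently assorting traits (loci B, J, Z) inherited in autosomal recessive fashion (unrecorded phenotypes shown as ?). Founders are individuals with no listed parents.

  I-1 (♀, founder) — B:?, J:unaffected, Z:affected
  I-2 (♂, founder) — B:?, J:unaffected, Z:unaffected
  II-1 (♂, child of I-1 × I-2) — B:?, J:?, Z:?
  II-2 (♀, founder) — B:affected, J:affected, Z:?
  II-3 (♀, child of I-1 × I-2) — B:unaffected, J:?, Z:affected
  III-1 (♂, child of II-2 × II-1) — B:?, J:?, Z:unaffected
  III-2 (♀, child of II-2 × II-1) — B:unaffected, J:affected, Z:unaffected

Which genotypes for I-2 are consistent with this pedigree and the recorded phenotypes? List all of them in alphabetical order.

B/I-1 ? ·: BB|Bb|bb
B/I-2 ? ·: BB|Bb|bb
B/II-1 ? I-1×I-2: BB|Bb
B/II-2 aff ·: bb
B/II-3 un I-1×I-2: BB|Bb
B/III-1 ? II-2×II-1: Bb|bb
B/III-2 un II-2×II-1: Bb
⇒ B over [I-1,I-2,II-1,II-2,II-3,III-1,III-2]: 27 consistent
J/I-1 un ·: JJ|Jj
J/I-2 un ·: JJ|Jj
J/II-1 ? I-1×I-2: Jj|jj
J/II-2 aff ·: jj
J/II-3 ? I-1×I-2: JJ|Jj|jj
J/III-1 ? II-2×II-1: Jj|jj
J/III-2 aff II-2×II-1: jj
⇒ J over [I-1,I-2,II-1,II-2,II-3,III-1,III-2]: 17 consistent
Z/I-1 aff ·: zz
Z/I-2 un ·: Zz
Z/II-1 ? I-1×I-2: Zz|zz
Z/II-2 ? ·: ZZ|Zz|zz
Z/II-3 aff I-1×I-2: zz
Z/III-1 un II-2×II-1: ZZ|Zz
Z/III-2 un II-2×II-1: ZZ|Zz
⇒ Z over [I-1,I-2,II-1,II-2,II-3,III-1,III-2]: 11 consistent

I-2 ∈ {BB JJ Zz, BB Jj Zz, Bb JJ Zz, Bb Jj Zz, bb JJ Zz, bb Jj Zz}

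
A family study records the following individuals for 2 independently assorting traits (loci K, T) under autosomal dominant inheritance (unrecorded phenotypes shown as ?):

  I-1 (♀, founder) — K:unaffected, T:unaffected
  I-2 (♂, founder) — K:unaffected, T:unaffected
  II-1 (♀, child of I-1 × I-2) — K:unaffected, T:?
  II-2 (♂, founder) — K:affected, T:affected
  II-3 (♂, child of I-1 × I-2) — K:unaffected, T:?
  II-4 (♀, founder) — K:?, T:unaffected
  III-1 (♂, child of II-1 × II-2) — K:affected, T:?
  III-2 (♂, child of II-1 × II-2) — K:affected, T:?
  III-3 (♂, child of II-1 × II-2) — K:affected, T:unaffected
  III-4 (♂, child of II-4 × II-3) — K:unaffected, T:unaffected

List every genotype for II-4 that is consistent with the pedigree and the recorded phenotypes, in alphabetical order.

K/I-1 un ·: kk
K/I-2 un ·: kk
K/II-1 un I-1×I-2: kk
K/II-2 aff ·: Kk|KK
K/II-3 un I-1×I-2: kk
K/II-4 ? ·: kk|Kk
K/III-1 aff II-1×II-2: Kk
K/III-2 aff II-1×II-2: Kk
K/III-3 aff II-1×II-2: Kk
K/III-4 un II-4×II-3: kk
⇒ K over [I-1,I-2,II-1,II-2,II-3,II-4,III-1,III-2,III-3,III-4]: 4 consistent
T/I-1 un ·: tt
T/I-2 un ·: tt
T/II-1 ? I-1×I-2: tt
T/II-2 aff ·: Tt
T/II-3 ? I-1×I-2: tt
T/II-4 un ·: tt
T/III-1 ? II-1×II-2: tt|Tt
T/III-2 ? II-1×II-2: tt|Tt
T/III-3 un II-1×II-2: tt
T/III-4 un II-4×II-3: tt
⇒ T over [I-1,I-2,II-1,II-2,II-3,II-4,III-1,III-2,III-3,III-4]: 4 consistent

II-4 ∈ {Kk tt, kk tt}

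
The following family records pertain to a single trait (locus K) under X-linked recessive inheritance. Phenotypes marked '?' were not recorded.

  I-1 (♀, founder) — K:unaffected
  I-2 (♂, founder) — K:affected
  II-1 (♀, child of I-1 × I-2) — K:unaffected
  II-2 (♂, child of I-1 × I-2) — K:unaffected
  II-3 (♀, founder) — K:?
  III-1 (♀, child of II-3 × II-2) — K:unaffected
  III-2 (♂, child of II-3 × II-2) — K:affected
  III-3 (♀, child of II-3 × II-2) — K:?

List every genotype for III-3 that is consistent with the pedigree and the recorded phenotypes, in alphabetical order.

III-3 ∈ {X^KX^K, X^KX^k}

K/I-1 un ·: X^KX^K|X^KX^k
K/I-2 aff ·: X^kY
K/II-1 un I-1×I-2: X^KX^k
K/II-2 un I-1×I-2: X^KY
K/II-3 ? ·: X^KX^k|X^kX^k
K/III-1 un II-3×II-2: X^KX^K|X^KX^k
K/III-2 aff II-3×II-2: X^kY
K/III-3 ? II-3×II-2: X^KX^K|X^KX^k
⇒ K over [I-1,I-2,II-1,II-2,II-3,III-1,III-2,III-3]: 10 consistent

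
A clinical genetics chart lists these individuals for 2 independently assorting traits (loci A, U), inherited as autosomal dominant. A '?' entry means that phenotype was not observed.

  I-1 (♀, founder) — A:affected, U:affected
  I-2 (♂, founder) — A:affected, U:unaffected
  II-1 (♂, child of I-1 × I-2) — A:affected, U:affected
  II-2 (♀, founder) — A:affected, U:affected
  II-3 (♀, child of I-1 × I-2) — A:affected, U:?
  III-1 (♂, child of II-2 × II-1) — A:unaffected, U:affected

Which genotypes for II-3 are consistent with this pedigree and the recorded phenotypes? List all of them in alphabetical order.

II-3 ∈ {AA Uu, AA uu, Aa Uu, Aa uu}

A/I-1 aff ·: Aa|AA
A/I-2 aff ·: Aa|AA
A/II-1 aff I-1×I-2: Aa
A/II-2 aff ·: Aa
A/II-3 aff I-1×I-2: Aa|AA
A/III-1 un II-2×II-1: aa
⇒ A over [I-1,I-2,II-1,II-2,II-3,III-1]: 6 consistent
U/I-1 aff ·: Uu|UU
U/I-2 un ·: uu
U/II-1 aff I-1×I-2: Uu
U/II-2 aff ·: Uu|UU
U/II-3 ? I-1×I-2: uu|Uu
U/III-1 aff II-2×II-1: Uu|UU
⇒ U over [I-1,I-2,II-1,II-2,II-3,III-1]: 12 consistent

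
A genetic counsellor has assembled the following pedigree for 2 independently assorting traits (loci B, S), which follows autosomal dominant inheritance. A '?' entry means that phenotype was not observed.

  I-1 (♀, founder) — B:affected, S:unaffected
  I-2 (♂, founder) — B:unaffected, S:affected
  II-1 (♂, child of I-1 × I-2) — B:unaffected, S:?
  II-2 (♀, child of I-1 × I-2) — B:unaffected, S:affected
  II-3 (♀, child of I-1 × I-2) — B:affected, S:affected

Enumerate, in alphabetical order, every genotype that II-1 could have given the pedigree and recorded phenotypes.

II-1 ∈ {bb Ss, bb ss}

B/I-1 aff ·: Bb
B/I-2 un ·: bb
B/II-1 un I-1×I-2: bb
B/II-2 un I-1×I-2: bb
B/II-3 aff I-1×I-2: Bb
⇒ B over [I-1,I-2,II-1,II-2,II-3]: 1 consistent
S/I-1 un ·: ss
S/I-2 aff ·: Ss|SS
S/II-1 ? I-1×I-2: ss|Ss
S/II-2 aff I-1×I-2: Ss
S/II-3 aff I-1×I-2: Ss
⇒ S over [I-1,I-2,II-1,II-2,II-3]: 3 consistent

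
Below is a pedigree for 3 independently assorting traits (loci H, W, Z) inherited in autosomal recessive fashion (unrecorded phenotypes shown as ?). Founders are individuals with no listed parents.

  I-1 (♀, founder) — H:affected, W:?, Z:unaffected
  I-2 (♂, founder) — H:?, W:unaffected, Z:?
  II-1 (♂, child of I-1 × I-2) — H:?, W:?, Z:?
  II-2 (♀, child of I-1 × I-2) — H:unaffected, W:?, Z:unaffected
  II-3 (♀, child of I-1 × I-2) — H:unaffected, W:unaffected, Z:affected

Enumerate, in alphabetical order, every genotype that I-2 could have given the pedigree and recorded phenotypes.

I-2 ∈ {HH WW Zz, HH WW zz, HH Ww Zz, HH Ww zz, Hh WW Zz, Hh WW zz, Hh Ww Zz, Hh Ww zz}

H/I-1 aff ·: hh
H/I-2 ? ·: HH|Hh
H/II-1 ? I-1×I-2: Hh|hh
H/II-2 un I-1×I-2: Hh
H/II-3 un I-1×I-2: Hh
⇒ H over [I-1,I-2,II-1,II-2,II-3]: 3 consistent
W/I-1 ? ·: WW|Ww|ww
W/I-2 un ·: WW|Ww
W/II-1 ? I-1×I-2: WW|Ww|ww
W/II-2 ? I-1×I-2: WW|Ww|ww
W/II-3 un I-1×I-2: WW|Ww
⇒ W over [I-1,I-2,II-1,II-2,II-3]: 40 consistent
Z/I-1 un ·: Zz
Z/I-2 ? ·: Zz|zz
Z/II-1 ? I-1×I-2: ZZ|Zz|zz
Z/II-2 un I-1×I-2: ZZ|Zz
Z/II-3 aff I-1×I-2: zz
⇒ Z over [I-1,I-2,II-1,II-2,II-3]: 8 consistent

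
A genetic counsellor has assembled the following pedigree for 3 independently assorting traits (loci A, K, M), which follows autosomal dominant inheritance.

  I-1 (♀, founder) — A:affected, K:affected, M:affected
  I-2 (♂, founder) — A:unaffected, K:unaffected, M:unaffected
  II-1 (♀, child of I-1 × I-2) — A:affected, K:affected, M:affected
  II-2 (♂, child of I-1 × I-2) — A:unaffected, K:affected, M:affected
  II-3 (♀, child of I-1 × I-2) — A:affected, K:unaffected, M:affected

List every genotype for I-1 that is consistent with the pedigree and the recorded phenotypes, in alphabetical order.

I-1 ∈ {Aa Kk MM, Aa Kk Mm}

A/I-1 aff ·: Aa
A/I-2 un ·: aa
A/II-1 aff I-1×I-2: Aa
A/II-2 un I-1×I-2: aa
A/II-3 aff I-1×I-2: Aa
⇒ A over [I-1,I-2,II-1,II-2,II-3]: 1 consistent
K/I-1 aff ·: Kk
K/I-2 un ·: kk
K/II-1 aff I-1×I-2: Kk
K/II-2 aff I-1×I-2: Kk
K/II-3 un I-1×I-2: kk
⇒ K over [I-1,I-2,II-1,II-2,II-3]: 1 consistent
M/I-1 aff ·: Mm|MM
M/I-2 un ·: mm
M/II-1 aff I-1×I-2: Mm
M/II-2 aff I-1×I-2: Mm
M/II-3 aff I-1×I-2: Mm
⇒ M over [I-1,I-2,II-1,II-2,II-3]: 2 consistent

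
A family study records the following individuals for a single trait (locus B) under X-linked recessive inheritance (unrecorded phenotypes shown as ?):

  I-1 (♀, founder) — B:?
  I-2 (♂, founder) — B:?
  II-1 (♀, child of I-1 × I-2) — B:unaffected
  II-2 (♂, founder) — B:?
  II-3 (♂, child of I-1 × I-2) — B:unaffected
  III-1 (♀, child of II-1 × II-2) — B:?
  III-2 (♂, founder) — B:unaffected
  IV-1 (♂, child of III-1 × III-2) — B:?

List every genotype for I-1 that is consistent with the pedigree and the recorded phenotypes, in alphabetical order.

I-1 ∈ {X^BX^B, X^BX^b}

B/I-1 ? ·: X^BX^B|X^BX^b
B/I-2 ? ·: X^BY|X^bY
B/II-1 un I-1×I-2: X^BX^B|X^BX^b
B/II-2 ? ·: X^BY|X^bY
B/II-3 un I-1×I-2: X^BY
B/III-1 ? II-1×II-2: X^BX^B|X^BX^b|X^bX^b
B/III-2 un ·: X^BY
B/IV-1 ? III-1×III-2: X^BY|X^bY
⇒ B over [I-1,I-2,II-1,II-2,II-3,III-1,III-2,IV-1]: 24 consistent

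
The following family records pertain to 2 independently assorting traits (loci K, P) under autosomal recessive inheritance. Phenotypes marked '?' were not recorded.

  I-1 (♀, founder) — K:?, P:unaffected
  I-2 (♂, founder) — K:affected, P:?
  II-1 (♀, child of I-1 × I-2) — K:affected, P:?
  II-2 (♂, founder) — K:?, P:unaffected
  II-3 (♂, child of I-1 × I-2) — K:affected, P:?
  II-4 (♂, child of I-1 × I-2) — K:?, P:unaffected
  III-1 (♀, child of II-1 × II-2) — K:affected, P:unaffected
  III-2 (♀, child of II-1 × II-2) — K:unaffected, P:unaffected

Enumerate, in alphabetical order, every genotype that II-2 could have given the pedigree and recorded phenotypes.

II-2 ∈ {Kk PP, Kk Pp}

K/I-1 ? ·: Kk|kk
K/I-2 aff ·: kk
K/II-1 aff I-1×I-2: kk
K/II-2 ? ·: Kk
K/II-3 aff I-1×I-2: kk
K/II-4 ? I-1×I-2: Kk|kk
K/III-1 aff II-1×II-2: kk
K/III-2 un II-1×II-2: Kk
⇒ K over [I-1,I-2,II-1,II-2,II-3,II-4,III-1,III-2]: 3 consistent
P/I-1 un ·: PP|Pp
P/I-2 ? ·: PP|Pp|pp
P/II-1 ? I-1×I-2: PP|Pp|pp
P/II-2 un ·: PP|Pp
P/II-3 ? I-1×I-2: PP|Pp|pp
P/II-4 un I-1×I-2: PP|Pp
P/III-1 un II-1×II-2: PP|Pp
P/III-2 un II-1×II-2: PP|Pp
⇒ P over [I-1,I-2,II-1,II-2,II-3,II-4,III-1,III-2]: 227 consistent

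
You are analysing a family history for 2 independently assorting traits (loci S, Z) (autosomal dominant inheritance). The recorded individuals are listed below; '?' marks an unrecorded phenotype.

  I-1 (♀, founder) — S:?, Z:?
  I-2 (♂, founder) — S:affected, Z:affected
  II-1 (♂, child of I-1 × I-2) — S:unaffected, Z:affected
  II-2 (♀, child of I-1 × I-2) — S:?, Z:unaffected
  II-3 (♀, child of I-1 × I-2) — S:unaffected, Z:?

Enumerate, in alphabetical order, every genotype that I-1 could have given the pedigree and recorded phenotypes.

S/I-1 ? ·: ss|Ss
S/I-2 aff ·: Ss
S/II-1 un I-1×I-2: ss
S/II-2 ? I-1×I-2: ss|Ss|SS
S/II-3 un I-1×I-2: ss
⇒ S over [I-1,I-2,II-1,II-2,II-3]: 5 consistent
Z/I-1 ? ·: zz|Zz
Z/I-2 aff ·: Zz
Z/II-1 aff I-1×I-2: Zz|ZZ
Z/II-2 un I-1×I-2: zz
Z/II-3 ? I-1×I-2: zz|Zz|ZZ
⇒ Z over [I-1,I-2,II-1,II-2,II-3]: 8 consistent

I-1 ∈ {Ss Zz, Ss zz, ss Zz, ss zz}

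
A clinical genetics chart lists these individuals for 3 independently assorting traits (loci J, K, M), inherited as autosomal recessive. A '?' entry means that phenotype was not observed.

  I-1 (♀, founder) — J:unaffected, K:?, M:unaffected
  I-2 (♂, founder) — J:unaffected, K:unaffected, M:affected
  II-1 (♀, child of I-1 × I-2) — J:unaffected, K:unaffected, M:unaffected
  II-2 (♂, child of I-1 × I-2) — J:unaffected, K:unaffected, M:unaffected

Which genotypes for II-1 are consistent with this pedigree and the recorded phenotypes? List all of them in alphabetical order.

II-1 ∈ {JJ KK Mm, JJ Kk Mm, Jj KK Mm, Jj Kk Mm}

J/I-1 un ·: JJ|Jj
J/I-2 un ·: JJ|Jj
J/II-1 un I-1×I-2: JJ|Jj
J/II-2 un I-1×I-2: JJ|Jj
⇒ J over [I-1,I-2,II-1,II-2]: 13 consistent
K/I-1 ? ·: KK|Kk|kk
K/I-2 un ·: KK|Kk
K/II-1 un I-1×I-2: KK|Kk
K/II-2 un I-1×I-2: KK|Kk
⇒ K over [I-1,I-2,II-1,II-2]: 15 consistent
M/I-1 un ·: MM|Mm
M/I-2 aff ·: mm
M/II-1 un I-1×I-2: Mm
M/II-2 un I-1×I-2: Mm
⇒ M over [I-1,I-2,II-1,II-2]: 2 consistent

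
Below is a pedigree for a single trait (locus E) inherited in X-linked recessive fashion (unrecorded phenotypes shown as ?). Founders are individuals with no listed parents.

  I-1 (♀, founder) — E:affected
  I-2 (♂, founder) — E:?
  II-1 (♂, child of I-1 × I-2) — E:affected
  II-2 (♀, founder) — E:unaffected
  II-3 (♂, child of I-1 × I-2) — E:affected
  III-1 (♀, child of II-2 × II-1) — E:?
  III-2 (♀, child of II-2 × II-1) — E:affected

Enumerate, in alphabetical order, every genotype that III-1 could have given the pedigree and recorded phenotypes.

III-1 ∈ {X^EX^e, X^eX^e}

E/I-1 aff ·: X^eX^e
E/I-2 ? ·: X^EY|X^eY
E/II-1 aff I-1×I-2: X^eY
E/II-2 un ·: X^EX^e
E/II-3 aff I-1×I-2: X^eY
E/III-1 ? II-2×II-1: X^EX^e|X^eX^e
E/III-2 aff II-2×II-1: X^eX^e
⇒ E over [I-1,I-2,II-1,II-2,II-3,III-1,III-2]: 4 consistent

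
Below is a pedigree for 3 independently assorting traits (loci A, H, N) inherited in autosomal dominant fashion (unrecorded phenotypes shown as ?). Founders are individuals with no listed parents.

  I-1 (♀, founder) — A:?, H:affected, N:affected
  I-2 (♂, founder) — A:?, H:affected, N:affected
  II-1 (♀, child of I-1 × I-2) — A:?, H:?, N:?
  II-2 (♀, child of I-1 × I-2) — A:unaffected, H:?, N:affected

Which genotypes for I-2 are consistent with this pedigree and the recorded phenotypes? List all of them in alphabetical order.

A/I-1 ? ·: aa|Aa
A/I-2 ? ·: aa|Aa
A/II-1 ? I-1×I-2: aa|Aa|AA
A/II-2 un I-1×I-2: aa
⇒ A over [I-1,I-2,II-1,II-2]: 8 consistent
H/I-1 aff ·: Hh|HH
H/I-2 aff ·: Hh|HH
H/II-1 ? I-1×I-2: hh|Hh|HH
H/II-2 ? I-1×I-2: hh|Hh|HH
⇒ H over [I-1,I-2,II-1,II-2]: 18 consistent
N/I-1 aff ·: Nn|NN
N/I-2 aff ·: Nn|NN
N/II-1 ? I-1×I-2: nn|Nn|NN
N/II-2 aff I-1×I-2: Nn|NN
⇒ N over [I-1,I-2,II-1,II-2]: 15 consistent

I-2 ∈ {Aa HH NN, Aa HH Nn, Aa Hh NN, Aa Hh Nn, aa HH NN, aa HH Nn, aa Hh NN, aa Hh Nn}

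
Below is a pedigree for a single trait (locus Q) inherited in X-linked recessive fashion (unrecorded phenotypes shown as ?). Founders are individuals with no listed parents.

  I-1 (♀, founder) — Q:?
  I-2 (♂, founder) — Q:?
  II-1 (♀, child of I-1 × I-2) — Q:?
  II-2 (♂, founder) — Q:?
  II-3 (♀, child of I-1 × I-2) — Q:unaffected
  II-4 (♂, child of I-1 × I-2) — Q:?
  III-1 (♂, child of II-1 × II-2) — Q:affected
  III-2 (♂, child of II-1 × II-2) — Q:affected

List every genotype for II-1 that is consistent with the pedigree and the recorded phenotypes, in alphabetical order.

Q/I-1 ? ·: X^QX^Q|X^QX^q|X^qX^q
Q/I-2 ? ·: X^QY|X^qY
Q/II-1 ? I-1×I-2: X^QX^q|X^qX^q
Q/II-2 ? ·: X^QY|X^qY
Q/II-3 un I-1×I-2: X^QX^Q|X^QX^q
Q/II-4 ? I-1×I-2: X^QY|X^qY
Q/III-1 aff II-1×II-2: X^qY
Q/III-2 aff II-1×II-2: X^qY
⇒ Q over [I-1,I-2,II-1,II-2,II-3,II-4,III-1,III-2]: 20 consistent

II-1 ∈ {X^QX^q, X^qX^q}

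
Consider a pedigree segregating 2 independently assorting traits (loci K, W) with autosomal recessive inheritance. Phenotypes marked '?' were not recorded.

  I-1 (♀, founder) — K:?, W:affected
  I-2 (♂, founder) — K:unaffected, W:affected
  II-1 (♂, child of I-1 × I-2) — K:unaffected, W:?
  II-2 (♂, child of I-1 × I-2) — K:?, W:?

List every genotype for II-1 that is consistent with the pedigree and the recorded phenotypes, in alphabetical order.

II-1 ∈ {KK ww, Kk ww}

K/I-1 ? ·: KK|Kk|kk
K/I-2 un ·: KK|Kk
K/II-1 un I-1×I-2: KK|Kk
K/II-2 ? I-1×I-2: KK|Kk|kk
⇒ K over [I-1,I-2,II-1,II-2]: 18 consistent
W/I-1 aff ·: ww
W/I-2 aff ·: ww
W/II-1 ? I-1×I-2: ww
W/II-2 ? I-1×I-2: ww
⇒ W over [I-1,I-2,II-1,II-2]: 1 consistent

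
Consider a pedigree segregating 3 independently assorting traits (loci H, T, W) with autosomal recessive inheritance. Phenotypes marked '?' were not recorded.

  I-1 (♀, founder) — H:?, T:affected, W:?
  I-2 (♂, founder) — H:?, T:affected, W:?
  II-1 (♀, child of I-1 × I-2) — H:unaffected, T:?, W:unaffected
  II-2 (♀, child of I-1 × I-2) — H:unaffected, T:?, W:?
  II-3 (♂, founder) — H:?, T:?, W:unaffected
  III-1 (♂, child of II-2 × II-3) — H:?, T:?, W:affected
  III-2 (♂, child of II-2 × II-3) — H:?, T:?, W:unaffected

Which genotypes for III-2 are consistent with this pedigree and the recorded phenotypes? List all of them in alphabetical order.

III-2 ∈ {HH Tt WW, HH Tt Ww, HH tt WW, HH tt Ww, Hh Tt WW, Hh Tt Ww, Hh tt WW, Hh tt Ww, hh Tt WW, hh Tt Ww, hh tt WW, hh tt Ww}

H/I-1 ? ·: HH|Hh|hh
H/I-2 ? ·: HH|Hh|hh
H/II-1 un I-1×I-2: HH|Hh
H/II-2 un I-1×I-2: HH|Hh
H/II-3 ? ·: HH|Hh|hh
H/III-1 ? II-2×II-3: HH|Hh|hh
H/III-2 ? II-2×II-3: HH|Hh|hh
⇒ H over [I-1,I-2,II-1,II-2,II-3,III-1,III-2]: 212 consistent
T/I-1 aff ·: tt
T/I-2 aff ·: tt
T/II-1 ? I-1×I-2: tt
T/II-2 ? I-1×I-2: tt
T/II-3 ? ·: TT|Tt|tt
T/III-1 ? II-2×II-3: Tt|tt
T/III-2 ? II-2×II-3: Tt|tt
⇒ T over [I-1,I-2,II-1,II-2,II-3,III-1,III-2]: 6 consistent
W/I-1 ? ·: WW|Ww|ww
W/I-2 ? ·: WW|Ww|ww
W/II-1 un I-1×I-2: WW|Ww
W/II-2 ? I-1×I-2: Ww|ww
W/II-3 un ·: Ww
W/III-1 aff II-2×II-3: ww
W/III-2 un II-2×II-3: WW|Ww
⇒ W over [I-1,I-2,II-1,II-2,II-3,III-1,III-2]: 24 consistent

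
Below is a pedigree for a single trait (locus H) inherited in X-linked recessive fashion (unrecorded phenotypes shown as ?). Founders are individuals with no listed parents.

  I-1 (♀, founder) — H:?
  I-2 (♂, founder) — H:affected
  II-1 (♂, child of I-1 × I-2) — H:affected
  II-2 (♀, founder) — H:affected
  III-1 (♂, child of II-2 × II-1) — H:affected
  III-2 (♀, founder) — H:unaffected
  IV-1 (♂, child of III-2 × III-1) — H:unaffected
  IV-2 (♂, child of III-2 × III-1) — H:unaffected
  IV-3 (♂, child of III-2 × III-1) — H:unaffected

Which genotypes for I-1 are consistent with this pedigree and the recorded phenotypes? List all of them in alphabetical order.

H/I-1 ? ·: X^HX^h|X^hX^h
H/I-2 aff ·: X^hY
H/II-1 aff I-1×I-2: X^hY
H/II-2 aff ·: X^hX^h
H/III-1 aff II-2×II-1: X^hY
H/III-2 un ·: X^HX^H|X^HX^h
H/IV-1 un III-2×III-1: X^HY
H/IV-2 un III-2×III-1: X^HY
H/IV-3 un III-2×III-1: X^HY
⇒ H over [I-1,I-2,II-1,II-2,III-1,III-2,IV-1,IV-2,IV-3]: 4 consistent

I-1 ∈ {X^HX^h, X^hX^h}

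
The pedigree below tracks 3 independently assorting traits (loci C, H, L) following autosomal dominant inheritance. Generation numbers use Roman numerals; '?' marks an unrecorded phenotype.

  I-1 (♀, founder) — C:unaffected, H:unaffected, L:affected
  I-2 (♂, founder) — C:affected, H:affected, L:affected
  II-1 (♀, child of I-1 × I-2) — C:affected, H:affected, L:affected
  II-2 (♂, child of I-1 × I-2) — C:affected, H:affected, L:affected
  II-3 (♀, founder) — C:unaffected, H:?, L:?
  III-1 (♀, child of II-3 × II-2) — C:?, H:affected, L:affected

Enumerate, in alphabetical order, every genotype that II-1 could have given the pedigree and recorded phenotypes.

II-1 ∈ {Cc Hh LL, Cc Hh Ll}

C/I-1 un ·: cc
C/I-2 aff ·: Cc|CC
C/II-1 aff I-1×I-2: Cc
C/II-2 aff I-1×I-2: Cc
C/II-3 un ·: cc
C/III-1 ? II-3×II-2: cc|Cc
⇒ C over [I-1,I-2,II-1,II-2,II-3,III-1]: 4 consistent
H/I-1 un ·: hh
H/I-2 aff ·: Hh|HH
H/II-1 aff I-1×I-2: Hh
H/II-2 aff I-1×I-2: Hh
H/II-3 ? ·: hh|Hh|HH
H/III-1 aff II-3×II-2: Hh|HH
⇒ H over [I-1,I-2,II-1,II-2,II-3,III-1]: 10 consistent
L/I-1 aff ·: Ll|LL
L/I-2 aff ·: Ll|LL
L/II-1 aff I-1×I-2: Ll|LL
L/II-2 aff I-1×I-2: Ll|LL
L/II-3 ? ·: ll|Ll|LL
L/III-1 aff II-3×II-2: Ll|LL
⇒ L over [I-1,I-2,II-1,II-2,II-3,III-1]: 58 consistent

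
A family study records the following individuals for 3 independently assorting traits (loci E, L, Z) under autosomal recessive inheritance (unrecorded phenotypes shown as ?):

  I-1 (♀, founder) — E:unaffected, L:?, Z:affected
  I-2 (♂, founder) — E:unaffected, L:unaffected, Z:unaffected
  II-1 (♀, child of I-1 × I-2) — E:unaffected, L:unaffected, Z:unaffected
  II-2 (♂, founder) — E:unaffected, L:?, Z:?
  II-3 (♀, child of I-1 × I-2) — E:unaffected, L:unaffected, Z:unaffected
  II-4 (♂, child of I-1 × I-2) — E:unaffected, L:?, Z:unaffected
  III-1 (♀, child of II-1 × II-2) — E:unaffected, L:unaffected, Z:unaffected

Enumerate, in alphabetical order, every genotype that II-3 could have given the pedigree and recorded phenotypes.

E/I-1 un ·: EE|Ee
E/I-2 un ·: EE|Ee
E/II-1 un I-1×I-2: EE|Ee
E/II-2 un ·: EE|Ee
E/II-3 un I-1×I-2: EE|Ee
E/II-4 un I-1×I-2: EE|Ee
E/III-1 un II-1×II-2: EE|Ee
⇒ E over [I-1,I-2,II-1,II-2,II-3,II-4,III-1]: 87 consistent
L/I-1 ? ·: LL|Ll|ll
L/I-2 un ·: LL|Ll
L/II-1 un I-1×I-2: LL|Ll
L/II-2 ? ·: LL|Ll|ll
L/II-3 un I-1×I-2: LL|Ll
L/II-4 ? I-1×I-2: LL|Ll|ll
L/III-1 un II-1×II-2: LL|Ll
⇒ L over [I-1,I-2,II-1,II-2,II-3,II-4,III-1]: 145 consistent
Z/I-1 aff ·: zz
Z/I-2 un ·: ZZ|Zz
Z/II-1 un I-1×I-2: Zz
Z/II-2 ? ·: ZZ|Zz|zz
Z/II-3 un I-1×I-2: Zz
Z/II-4 un I-1×I-2: Zz
Z/III-1 un II-1×II-2: ZZ|Zz
⇒ Z over [I-1,I-2,II-1,II-2,II-3,II-4,III-1]: 10 consistent

II-3 ∈ {EE LL Zz, EE Ll Zz, Ee LL Zz, Ee Ll Zz}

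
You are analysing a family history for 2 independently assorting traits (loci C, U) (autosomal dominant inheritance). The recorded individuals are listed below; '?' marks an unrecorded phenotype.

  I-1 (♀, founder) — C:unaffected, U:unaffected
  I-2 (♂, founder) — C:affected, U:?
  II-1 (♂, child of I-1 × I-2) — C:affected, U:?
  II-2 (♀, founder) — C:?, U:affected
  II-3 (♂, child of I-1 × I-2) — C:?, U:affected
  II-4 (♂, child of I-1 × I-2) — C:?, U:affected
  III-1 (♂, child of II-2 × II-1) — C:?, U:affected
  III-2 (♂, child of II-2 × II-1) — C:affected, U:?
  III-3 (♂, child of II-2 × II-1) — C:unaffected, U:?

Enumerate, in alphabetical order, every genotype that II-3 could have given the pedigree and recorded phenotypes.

II-3 ∈ {Cc Uu, cc Uu}

C/I-1 un ·: cc
C/I-2 aff ·: Cc|CC
C/II-1 aff I-1×I-2: Cc
C/II-2 ? ·: cc|Cc
C/II-3 ? I-1×I-2: cc|Cc
C/II-4 ? I-1×I-2: cc|Cc
C/III-1 ? II-2×II-1: cc|Cc|CC
C/III-2 aff II-2×II-1: Cc|CC
C/III-3 un II-2×II-1: cc
⇒ C over [I-1,I-2,II-1,II-2,II-3,II-4,III-1,III-2,III-3]: 40 consistent
U/I-1 un ·: uu
U/I-2 ? ·: Uu|UU
U/II-1 ? I-1×I-2: uu|Uu
U/II-2 aff ·: Uu|UU
U/II-3 aff I-1×I-2: Uu
U/II-4 aff I-1×I-2: Uu
U/III-1 aff II-2×II-1: Uu|UU
U/III-2 ? II-2×II-1: uu|Uu|UU
U/III-3 ? II-2×II-1: uu|Uu|UU
⇒ U over [I-1,I-2,II-1,II-2,II-3,II-4,III-1,III-2,III-3]: 57 consistent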